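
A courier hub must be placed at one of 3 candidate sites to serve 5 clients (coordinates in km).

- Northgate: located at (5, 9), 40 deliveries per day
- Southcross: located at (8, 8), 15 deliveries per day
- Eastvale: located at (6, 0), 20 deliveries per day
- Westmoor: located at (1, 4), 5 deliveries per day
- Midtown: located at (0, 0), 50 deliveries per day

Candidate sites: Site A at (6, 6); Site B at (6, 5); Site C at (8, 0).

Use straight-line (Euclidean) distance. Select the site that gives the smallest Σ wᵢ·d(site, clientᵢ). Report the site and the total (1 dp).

Total weighted distance at each candidate:
  Site A (6, 6): total = 740.1
  Site B (6, 5): total = 735.0
  Site C (8, 0): total = 979.8
Minimum is at Site B with total 735.0 km.

Site B, total 735.0 km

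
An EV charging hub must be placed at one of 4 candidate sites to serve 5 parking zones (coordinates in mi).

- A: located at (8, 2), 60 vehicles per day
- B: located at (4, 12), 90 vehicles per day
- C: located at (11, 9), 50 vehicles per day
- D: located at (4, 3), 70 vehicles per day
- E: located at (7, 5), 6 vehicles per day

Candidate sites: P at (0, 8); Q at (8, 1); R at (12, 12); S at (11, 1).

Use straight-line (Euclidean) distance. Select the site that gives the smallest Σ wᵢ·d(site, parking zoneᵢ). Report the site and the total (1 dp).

Total weighted distance at each candidate:
  P (0, 8): total = 2155.3
  Q (8, 1): total = 1878.4
  R (12, 12): total = 2418.9
  S (11, 1): total = 2306.7
Minimum is at Q with total 1878.4 mi.

Q, total 1878.4 mi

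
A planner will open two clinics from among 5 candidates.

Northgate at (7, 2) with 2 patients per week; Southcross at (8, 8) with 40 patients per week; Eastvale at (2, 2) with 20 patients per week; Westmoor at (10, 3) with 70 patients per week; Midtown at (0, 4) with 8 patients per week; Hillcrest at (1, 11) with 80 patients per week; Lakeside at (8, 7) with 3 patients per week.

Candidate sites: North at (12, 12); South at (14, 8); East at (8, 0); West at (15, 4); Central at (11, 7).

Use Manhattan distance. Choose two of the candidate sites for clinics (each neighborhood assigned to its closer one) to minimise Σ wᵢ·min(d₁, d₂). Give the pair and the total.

{North, Central}, total 1889

Evaluate every pair (each demand assigned to the nearer of the two):
  {North, Central}: total = 1889
  {East, Central}: total = 1901
  {North, East}: total = 1913
  {South, Central}: total = 2049
  {West, Central}: total = 2049
  {South, East}: total = 2153
  {North, West}: total = 2167
  {North, South}: total = 2381
  {East, West}: total = 2393
  {South, West}: total = 2401
Best pair: {North, Central} with total 1889.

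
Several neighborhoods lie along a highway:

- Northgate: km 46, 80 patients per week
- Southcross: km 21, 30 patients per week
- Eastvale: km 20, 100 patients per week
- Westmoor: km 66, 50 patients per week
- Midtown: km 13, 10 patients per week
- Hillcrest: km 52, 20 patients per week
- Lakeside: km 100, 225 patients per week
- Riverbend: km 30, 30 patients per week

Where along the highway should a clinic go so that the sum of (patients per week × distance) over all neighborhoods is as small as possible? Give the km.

For a sum of weighted absolute distances on a line, the optimum is the weighted median (not the mean). Total weight W = 545; half-weight = 272.5.
Sort by position and accumulate weight:
  km 13 (Midtown, w=10) → cum 10
  km 20 (Eastvale, w=100) → cum 110
  km 21 (Southcross, w=30) → cum 140
  km 30 (Riverbend, w=30) → cum 170
  km 46 (Northgate, w=80) → cum 250
  km 52 (Hillcrest, w=20) → cum 270
  km 66 (Westmoor, w=50) → cum 320  ≥ 272.5 → median here
  km 100 (Lakeside, w=225) → cum 545
Optimal location: km 66.

x = 66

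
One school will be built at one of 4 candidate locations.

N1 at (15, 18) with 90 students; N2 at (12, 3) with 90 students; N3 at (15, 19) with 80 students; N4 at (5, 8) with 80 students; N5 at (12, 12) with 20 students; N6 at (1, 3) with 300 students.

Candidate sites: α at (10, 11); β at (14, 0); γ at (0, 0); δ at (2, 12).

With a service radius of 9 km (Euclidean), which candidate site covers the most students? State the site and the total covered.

Coverage radius r = 9 km; a point is covered iff (Δx)²+(Δy)² ≤ 9² = 81.
  α (10, 11): covers {N1, N2, N4, N5} → 280
  β (14, 0): covers {N2} → 90
  γ (0, 0): covers {N6} → 300
  δ (2, 12): covers {N4} → 80
Maximum coverage at γ: 300 students.

γ, covering 300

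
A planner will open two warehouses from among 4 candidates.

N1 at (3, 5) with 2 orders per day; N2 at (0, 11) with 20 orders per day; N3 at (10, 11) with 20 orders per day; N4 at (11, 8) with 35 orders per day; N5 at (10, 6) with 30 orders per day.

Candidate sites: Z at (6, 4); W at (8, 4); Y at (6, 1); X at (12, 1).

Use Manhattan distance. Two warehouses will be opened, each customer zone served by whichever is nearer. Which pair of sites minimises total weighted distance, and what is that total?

{Z, W}, total 813

Evaluate every pair (each demand assigned to the nearer of the two):
  {Z, W}: total = 813
  {W, Y}: total = 857
  {W, X}: total = 857
  {Z, X}: total = 948
  {Z, Y}: total = 983
  {Y, X}: total = 1064
Best pair: {Z, W} with total 813.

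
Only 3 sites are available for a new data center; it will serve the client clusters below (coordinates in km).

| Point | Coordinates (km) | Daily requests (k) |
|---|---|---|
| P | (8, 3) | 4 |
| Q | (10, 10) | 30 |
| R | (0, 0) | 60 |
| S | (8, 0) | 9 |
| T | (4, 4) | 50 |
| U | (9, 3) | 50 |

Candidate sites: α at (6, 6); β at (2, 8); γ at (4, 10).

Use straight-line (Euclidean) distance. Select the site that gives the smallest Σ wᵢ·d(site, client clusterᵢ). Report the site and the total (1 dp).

Total weighted distance at each candidate:
  α (6, 6): total = 1103.7
  β (2, 8): total = 1517.1
  γ (4, 10): total = 1685.5
Minimum is at α with total 1103.7 km.

α, total 1103.7 km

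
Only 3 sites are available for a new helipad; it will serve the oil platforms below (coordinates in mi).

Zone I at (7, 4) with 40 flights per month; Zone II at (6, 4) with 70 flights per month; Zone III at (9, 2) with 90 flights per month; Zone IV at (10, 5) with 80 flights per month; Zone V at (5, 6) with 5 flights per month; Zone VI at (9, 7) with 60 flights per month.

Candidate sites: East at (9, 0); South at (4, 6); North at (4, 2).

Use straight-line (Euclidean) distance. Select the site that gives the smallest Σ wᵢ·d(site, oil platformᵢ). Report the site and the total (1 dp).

Total weighted distance at each candidate:
  East (9, 0): total = 1572.9
  South (4, 6): total = 1716.1
  North (4, 2): total = 1773.7
Minimum is at East with total 1572.9 mi.

East, total 1572.9 mi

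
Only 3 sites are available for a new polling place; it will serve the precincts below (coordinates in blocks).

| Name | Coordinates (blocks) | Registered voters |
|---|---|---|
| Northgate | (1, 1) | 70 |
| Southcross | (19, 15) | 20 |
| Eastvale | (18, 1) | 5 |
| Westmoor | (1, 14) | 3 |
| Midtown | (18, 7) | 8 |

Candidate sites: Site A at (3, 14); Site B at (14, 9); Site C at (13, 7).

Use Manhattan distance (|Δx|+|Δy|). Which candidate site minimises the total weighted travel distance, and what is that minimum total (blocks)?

Site C, total 1692 blocks

Total weighted distance at each candidate:
  Site A (3, 14): total = 1712
  Site B (14, 9): total = 1852
  Site C (13, 7): total = 1692
Minimum is at Site C with total 1692 blocks.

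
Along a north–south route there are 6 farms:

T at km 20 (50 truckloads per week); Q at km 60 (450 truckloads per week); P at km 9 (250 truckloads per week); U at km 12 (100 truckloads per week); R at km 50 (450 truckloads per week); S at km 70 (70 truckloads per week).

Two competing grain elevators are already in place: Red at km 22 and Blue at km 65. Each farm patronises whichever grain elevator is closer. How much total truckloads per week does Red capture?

The indifferent point is the midpoint (22+65)/2 = 43.5; farms left of it (closer to Red at 22) go to Red, those right go to Blue.
  P at 9 (w=250) → Red
  U at 12 (w=100) → Red
  T at 20 (w=50) → Red
  R at 50 (w=450) → Blue
  Q at 60 (w=450) → Blue
  S at 70 (w=70) → Blue
Red captures 400; Blue captures 970.

400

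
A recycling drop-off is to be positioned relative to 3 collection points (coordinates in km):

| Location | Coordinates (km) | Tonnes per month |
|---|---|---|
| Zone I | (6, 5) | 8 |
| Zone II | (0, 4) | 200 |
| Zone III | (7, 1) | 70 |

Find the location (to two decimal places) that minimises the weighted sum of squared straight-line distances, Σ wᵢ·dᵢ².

(1.94, 3.27)

The minimiser of Σwᵢ‖p−pᵢ‖² is the weighted centroid p* = (Σwᵢpᵢ)/(Σwᵢ).
Σwᵢ = 278.
Σwᵢxᵢ = 8·6 + 200·0 + 70·7 = 538.
Σwᵢyᵢ = 8·5 + 200·4 + 70·1 = 910.
x* = 538/278 = 1.94, y* = 910/278 = 3.27.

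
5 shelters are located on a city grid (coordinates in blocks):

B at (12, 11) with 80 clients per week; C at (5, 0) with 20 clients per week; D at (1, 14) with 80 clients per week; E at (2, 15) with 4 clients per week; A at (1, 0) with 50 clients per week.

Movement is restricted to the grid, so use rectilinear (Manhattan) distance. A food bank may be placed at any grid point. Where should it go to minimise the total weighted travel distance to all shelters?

(1, 11)

Manhattan distance separates: Σwᵢ(|x−xᵢ|+|y−yᵢ|) = Σwᵢ|x−xᵢ| + Σwᵢ|y−yᵢ|, so x and y are optimised independently as 1-D weighted medians.
Total weight W = 234; half = 117.
x-coordinate, sorted with cumulative weight:
  x=1 (D, w=80) cum 80
  x=1 (A, w=50) cum 130  ← median
  x=2 (E, w=4) cum 134
  x=5 (C, w=20) cum 154
  x=12 (B, w=80) cum 234
⇒ x* = 1
y-coordinate, sorted with cumulative weight:
  y=0 (C, w=20) cum 20
  y=0 (A, w=50) cum 70
  y=11 (B, w=80) cum 150  ← median
  y=14 (D, w=80) cum 230
  y=15 (E, w=4) cum 234
⇒ y* = 11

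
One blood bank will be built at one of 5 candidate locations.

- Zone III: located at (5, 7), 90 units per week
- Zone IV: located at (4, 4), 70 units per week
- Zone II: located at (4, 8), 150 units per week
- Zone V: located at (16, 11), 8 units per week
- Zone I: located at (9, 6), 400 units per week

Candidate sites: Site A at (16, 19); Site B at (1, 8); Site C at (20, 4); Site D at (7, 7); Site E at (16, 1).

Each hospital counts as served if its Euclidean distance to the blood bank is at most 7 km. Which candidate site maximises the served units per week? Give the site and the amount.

Coverage radius r = 7 km; a point is covered iff (Δx)²+(Δy)² ≤ 7² = 49.
  Site A (16, 19): covers {none} → 0
  Site B (1, 8): covers {Zone III, Zone IV, Zone II} → 310
  Site C (20, 4): covers {none} → 0
  Site D (7, 7): covers {Zone III, Zone IV, Zone II, Zone I} → 710
  Site E (16, 1): covers {none} → 0
Maximum coverage at Site D: 710 units per week.

Site D, covering 710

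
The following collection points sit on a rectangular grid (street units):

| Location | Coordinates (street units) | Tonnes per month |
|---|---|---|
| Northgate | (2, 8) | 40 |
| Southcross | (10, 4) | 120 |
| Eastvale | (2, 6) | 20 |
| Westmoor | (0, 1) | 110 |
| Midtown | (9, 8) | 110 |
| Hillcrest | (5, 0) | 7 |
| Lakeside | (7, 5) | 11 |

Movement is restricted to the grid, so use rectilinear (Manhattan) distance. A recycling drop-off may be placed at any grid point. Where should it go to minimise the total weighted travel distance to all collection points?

(9, 4)

Manhattan distance separates: Σwᵢ(|x−xᵢ|+|y−yᵢ|) = Σwᵢ|x−xᵢ| + Σwᵢ|y−yᵢ|, so x and y are optimised independently as 1-D weighted medians.
Total weight W = 418; half = 209.
x-coordinate, sorted with cumulative weight:
  x=0 (Westmoor, w=110) cum 110
  x=2 (Northgate, w=40) cum 150
  x=2 (Eastvale, w=20) cum 170
  x=5 (Hillcrest, w=7) cum 177
  x=7 (Lakeside, w=11) cum 188
  x=9 (Midtown, w=110) cum 298  ← median
  x=10 (Southcross, w=120) cum 418
⇒ x* = 9
y-coordinate, sorted with cumulative weight:
  y=0 (Hillcrest, w=7) cum 7
  y=1 (Westmoor, w=110) cum 117
  y=4 (Southcross, w=120) cum 237  ← median
  y=5 (Lakeside, w=11) cum 248
  y=6 (Eastvale, w=20) cum 268
  y=8 (Northgate, w=40) cum 308
  y=8 (Midtown, w=110) cum 418
⇒ y* = 4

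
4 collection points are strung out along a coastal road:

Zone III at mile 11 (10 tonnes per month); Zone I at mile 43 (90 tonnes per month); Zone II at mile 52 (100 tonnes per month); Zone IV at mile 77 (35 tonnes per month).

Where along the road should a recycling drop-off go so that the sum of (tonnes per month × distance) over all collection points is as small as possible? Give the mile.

x = 52

For a sum of weighted absolute distances on a line, the optimum is the weighted median (not the mean). Total weight W = 235; half-weight = 117.5.
Sort by position and accumulate weight:
  mile 11 (Zone III, w=10) → cum 10
  mile 43 (Zone I, w=90) → cum 100
  mile 52 (Zone II, w=100) → cum 200  ≥ 117.5 → median here
  mile 77 (Zone IV, w=35) → cum 235
Optimal location: mile 52.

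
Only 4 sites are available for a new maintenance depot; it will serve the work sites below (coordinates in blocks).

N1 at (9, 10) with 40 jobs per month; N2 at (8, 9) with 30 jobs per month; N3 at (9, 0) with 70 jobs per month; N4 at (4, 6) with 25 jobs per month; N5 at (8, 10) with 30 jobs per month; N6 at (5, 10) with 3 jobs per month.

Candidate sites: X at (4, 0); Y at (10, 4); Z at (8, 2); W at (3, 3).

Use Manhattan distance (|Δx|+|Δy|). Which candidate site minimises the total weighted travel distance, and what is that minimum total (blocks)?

Z, total 1253 blocks

Total weighted distance at each candidate:
  X (4, 0): total = 1943
  Y (10, 4): total = 1313
  Z (8, 2): total = 1253
  W (3, 3): total = 1967
Minimum is at Z with total 1253 blocks.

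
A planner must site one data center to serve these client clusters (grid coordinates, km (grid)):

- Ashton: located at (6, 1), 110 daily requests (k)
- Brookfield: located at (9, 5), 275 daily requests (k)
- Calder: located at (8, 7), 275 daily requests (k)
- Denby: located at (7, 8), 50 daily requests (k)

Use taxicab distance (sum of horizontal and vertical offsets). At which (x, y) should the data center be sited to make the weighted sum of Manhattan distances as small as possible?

Manhattan distance separates: Σwᵢ(|x−xᵢ|+|y−yᵢ|) = Σwᵢ|x−xᵢ| + Σwᵢ|y−yᵢ|, so x and y are optimised independently as 1-D weighted medians.
Total weight W = 710; half = 355.
x-coordinate, sorted with cumulative weight:
  x=6 (Ashton, w=110) cum 110
  x=7 (Denby, w=50) cum 160
  x=8 (Calder, w=275) cum 435  ← median
  x=9 (Brookfield, w=275) cum 710
⇒ x* = 8
y-coordinate, sorted with cumulative weight:
  y=1 (Ashton, w=110) cum 110
  y=5 (Brookfield, w=275) cum 385  ← median
  y=7 (Calder, w=275) cum 660
  y=8 (Denby, w=50) cum 710
⇒ y* = 5

(8, 5)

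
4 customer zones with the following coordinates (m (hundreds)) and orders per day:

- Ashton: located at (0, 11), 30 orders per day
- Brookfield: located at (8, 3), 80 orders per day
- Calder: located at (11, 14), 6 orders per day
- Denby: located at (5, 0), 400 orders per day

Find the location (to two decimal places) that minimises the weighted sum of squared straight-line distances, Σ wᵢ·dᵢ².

The minimiser of Σwᵢ‖p−pᵢ‖² is the weighted centroid p* = (Σwᵢpᵢ)/(Σwᵢ).
Σwᵢ = 516.
Σwᵢxᵢ = 30·0 + 80·8 + 6·11 + 400·5 = 2706.
Σwᵢyᵢ = 30·11 + 80·3 + 6·14 + 400·0 = 654.
x* = 2706/516 = 5.24, y* = 654/516 = 1.27.

(5.24, 1.27)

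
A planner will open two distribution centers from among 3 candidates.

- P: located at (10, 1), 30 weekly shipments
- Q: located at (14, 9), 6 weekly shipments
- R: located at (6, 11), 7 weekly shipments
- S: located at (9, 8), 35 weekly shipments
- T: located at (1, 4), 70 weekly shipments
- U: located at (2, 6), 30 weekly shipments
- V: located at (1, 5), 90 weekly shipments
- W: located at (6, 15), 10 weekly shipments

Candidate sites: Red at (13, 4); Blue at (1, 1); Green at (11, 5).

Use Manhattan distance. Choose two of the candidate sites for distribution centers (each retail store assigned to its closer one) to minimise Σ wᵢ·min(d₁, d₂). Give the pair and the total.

{Blue, Green}, total 1344

Evaluate every pair (each demand assigned to the nearer of the two):
  {Blue, Green}: total = 1344
  {Red, Blue}: total = 1524
  {Red, Green}: total = 2558
Best pair: {Blue, Green} with total 1344.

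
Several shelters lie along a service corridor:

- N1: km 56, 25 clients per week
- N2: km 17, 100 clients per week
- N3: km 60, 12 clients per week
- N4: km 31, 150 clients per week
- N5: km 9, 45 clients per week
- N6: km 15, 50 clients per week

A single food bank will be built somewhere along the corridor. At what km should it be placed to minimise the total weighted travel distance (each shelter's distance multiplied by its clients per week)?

For a sum of weighted absolute distances on a line, the optimum is the weighted median (not the mean). Total weight W = 382; half-weight = 191.
Sort by position and accumulate weight:
  km 9 (N5, w=45) → cum 45
  km 15 (N6, w=50) → cum 95
  km 17 (N2, w=100) → cum 195  ≥ 191 → median here
  km 31 (N4, w=150) → cum 345
  km 56 (N1, w=25) → cum 370
  km 60 (N3, w=12) → cum 382
Optimal location: km 17.

x = 17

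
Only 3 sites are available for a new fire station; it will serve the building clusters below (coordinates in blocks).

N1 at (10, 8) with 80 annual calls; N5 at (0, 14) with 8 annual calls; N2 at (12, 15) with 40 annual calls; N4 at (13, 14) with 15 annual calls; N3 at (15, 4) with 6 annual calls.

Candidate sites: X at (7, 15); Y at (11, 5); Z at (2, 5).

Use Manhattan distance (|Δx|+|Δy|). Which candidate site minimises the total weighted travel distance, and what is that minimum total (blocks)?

Total weighted distance at each candidate:
  X (7, 15): total = 1283
  Y (11, 5): total = 1115
  Z (2, 5): total = 2152
Minimum is at Y with total 1115 blocks.

Y, total 1115 blocks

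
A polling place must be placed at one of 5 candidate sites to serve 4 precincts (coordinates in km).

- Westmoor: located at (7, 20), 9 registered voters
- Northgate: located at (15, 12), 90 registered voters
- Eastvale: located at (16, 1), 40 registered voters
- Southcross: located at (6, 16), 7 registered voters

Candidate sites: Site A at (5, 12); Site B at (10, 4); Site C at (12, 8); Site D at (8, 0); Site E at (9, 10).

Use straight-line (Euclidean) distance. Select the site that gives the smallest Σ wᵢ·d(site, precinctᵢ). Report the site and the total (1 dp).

Site C, total 959.5 km

Total weighted distance at each candidate:
  Site A (5, 12): total = 1625.3
  Site B (10, 4): total = 1352.4
  Site C (12, 8): total = 959.5
  Site D (8, 0): total = 1865.9
  Site E (9, 10): total = 1164.0
Minimum is at Site C with total 959.5 km.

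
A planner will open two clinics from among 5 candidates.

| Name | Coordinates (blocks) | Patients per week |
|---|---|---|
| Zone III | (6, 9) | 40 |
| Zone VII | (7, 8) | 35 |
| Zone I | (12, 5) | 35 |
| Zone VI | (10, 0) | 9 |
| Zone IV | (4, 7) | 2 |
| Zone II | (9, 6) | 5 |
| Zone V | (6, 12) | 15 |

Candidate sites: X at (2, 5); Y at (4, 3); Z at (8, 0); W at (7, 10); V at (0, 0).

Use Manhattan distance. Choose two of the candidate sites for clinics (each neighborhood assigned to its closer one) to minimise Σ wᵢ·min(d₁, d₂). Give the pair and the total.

{Z, W}, total 570

Evaluate every pair (each demand assigned to the nearer of the two):
  {Z, W}: total = 570
  {Y, W}: total = 664
  {W, V}: total = 677
  {X, W}: total = 700
  {X, Z}: total = 1141
  {Y, Z}: total = 1141
  {X, Y}: total = 1244
  {Y, V}: total = 1244
  {X, V}: total = 1253
  {Z, V}: total = 1355
Best pair: {Z, W} with total 570.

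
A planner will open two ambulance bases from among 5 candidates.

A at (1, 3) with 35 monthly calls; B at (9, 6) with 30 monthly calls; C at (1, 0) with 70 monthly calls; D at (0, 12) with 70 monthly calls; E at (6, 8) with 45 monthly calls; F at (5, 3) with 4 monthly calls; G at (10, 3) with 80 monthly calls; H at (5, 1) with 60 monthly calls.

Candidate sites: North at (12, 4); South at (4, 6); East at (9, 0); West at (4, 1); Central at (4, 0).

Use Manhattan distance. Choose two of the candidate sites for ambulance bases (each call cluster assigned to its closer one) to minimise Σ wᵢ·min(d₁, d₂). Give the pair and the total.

Evaluate every pair (each demand assigned to the nearer of the two):
  {South, West}: total = 2197
  {South, Central}: total = 2306
  {North, West}: total = 2372
  {South, East}: total = 2436
  {East, West}: total = 2482
  {North, South}: total = 2486
  {North, Central}: total = 2516
  {East, Central}: total = 2626
  {West, Central}: total = 2852
  {North, East}: total = 3513
Best pair: {South, West} with total 2197.

{South, West}, total 2197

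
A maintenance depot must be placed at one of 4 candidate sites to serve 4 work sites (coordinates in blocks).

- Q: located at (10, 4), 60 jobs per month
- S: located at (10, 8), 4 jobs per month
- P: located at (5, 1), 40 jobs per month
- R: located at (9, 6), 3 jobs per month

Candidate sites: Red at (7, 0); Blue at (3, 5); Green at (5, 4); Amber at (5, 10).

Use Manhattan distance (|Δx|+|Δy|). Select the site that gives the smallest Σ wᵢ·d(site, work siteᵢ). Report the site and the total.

Green, total 474 blocks

Total weighted distance at each candidate:
  Red (7, 0): total = 608
  Blue (3, 5): total = 781
  Green (5, 4): total = 474
  Amber (5, 10): total = 1072
Minimum is at Green with total 474 blocks.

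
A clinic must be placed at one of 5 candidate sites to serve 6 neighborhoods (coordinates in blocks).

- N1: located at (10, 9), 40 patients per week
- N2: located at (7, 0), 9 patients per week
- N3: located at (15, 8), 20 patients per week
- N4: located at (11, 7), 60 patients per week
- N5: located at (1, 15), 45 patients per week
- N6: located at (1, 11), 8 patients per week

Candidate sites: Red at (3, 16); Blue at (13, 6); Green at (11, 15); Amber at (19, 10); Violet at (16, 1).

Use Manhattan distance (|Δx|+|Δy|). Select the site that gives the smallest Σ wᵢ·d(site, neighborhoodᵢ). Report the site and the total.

Blue, total 1689 blocks

Total weighted distance at each candidate:
  Red (3, 16): total = 2351
  Blue (13, 6): total = 1689
  Green (11, 15): total = 1713
  Amber (19, 10): total = 2565
  Violet (16, 1): total = 2975
Minimum is at Blue with total 1689 blocks.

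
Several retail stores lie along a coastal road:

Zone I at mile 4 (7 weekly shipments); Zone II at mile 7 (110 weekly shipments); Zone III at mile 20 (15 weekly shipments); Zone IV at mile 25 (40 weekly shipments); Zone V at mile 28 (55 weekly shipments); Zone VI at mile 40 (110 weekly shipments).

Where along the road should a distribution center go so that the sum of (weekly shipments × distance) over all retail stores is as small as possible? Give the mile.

For a sum of weighted absolute distances on a line, the optimum is the weighted median (not the mean). Total weight W = 337; half-weight = 168.5.
Sort by position and accumulate weight:
  mile 4 (Zone I, w=7) → cum 7
  mile 7 (Zone II, w=110) → cum 117
  mile 20 (Zone III, w=15) → cum 132
  mile 25 (Zone IV, w=40) → cum 172  ≥ 168.5 → median here
  mile 28 (Zone V, w=55) → cum 227
  mile 40 (Zone VI, w=110) → cum 337
Optimal location: mile 25.

x = 25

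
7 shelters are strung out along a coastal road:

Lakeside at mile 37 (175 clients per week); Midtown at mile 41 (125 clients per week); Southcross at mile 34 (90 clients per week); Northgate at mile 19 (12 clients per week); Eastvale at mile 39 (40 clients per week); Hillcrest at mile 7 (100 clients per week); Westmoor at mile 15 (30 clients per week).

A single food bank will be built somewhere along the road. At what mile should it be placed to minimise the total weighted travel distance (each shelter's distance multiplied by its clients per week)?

x = 37

For a sum of weighted absolute distances on a line, the optimum is the weighted median (not the mean). Total weight W = 572; half-weight = 286.
Sort by position and accumulate weight:
  mile 7 (Hillcrest, w=100) → cum 100
  mile 15 (Westmoor, w=30) → cum 130
  mile 19 (Northgate, w=12) → cum 142
  mile 34 (Southcross, w=90) → cum 232
  mile 37 (Lakeside, w=175) → cum 407  ≥ 286 → median here
  mile 39 (Eastvale, w=40) → cum 447
  mile 41 (Midtown, w=125) → cum 572
Optimal location: mile 37.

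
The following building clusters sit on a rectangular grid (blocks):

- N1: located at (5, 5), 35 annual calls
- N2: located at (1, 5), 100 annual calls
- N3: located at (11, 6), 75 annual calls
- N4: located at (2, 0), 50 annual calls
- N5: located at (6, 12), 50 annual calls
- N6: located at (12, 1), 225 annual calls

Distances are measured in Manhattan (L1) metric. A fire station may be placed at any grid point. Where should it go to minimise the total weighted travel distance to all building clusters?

(11, 1)

Manhattan distance separates: Σwᵢ(|x−xᵢ|+|y−yᵢ|) = Σwᵢ|x−xᵢ| + Σwᵢ|y−yᵢ|, so x and y are optimised independently as 1-D weighted medians.
Total weight W = 535; half = 267.5.
x-coordinate, sorted with cumulative weight:
  x=1 (N2, w=100) cum 100
  x=2 (N4, w=50) cum 150
  x=5 (N1, w=35) cum 185
  x=6 (N5, w=50) cum 235
  x=11 (N3, w=75) cum 310  ← median
  x=12 (N6, w=225) cum 535
⇒ x* = 11
y-coordinate, sorted with cumulative weight:
  y=0 (N4, w=50) cum 50
  y=1 (N6, w=225) cum 275  ← median
  y=5 (N1, w=35) cum 310
  y=5 (N2, w=100) cum 410
  y=6 (N3, w=75) cum 485
  y=12 (N5, w=50) cum 535
⇒ y* = 1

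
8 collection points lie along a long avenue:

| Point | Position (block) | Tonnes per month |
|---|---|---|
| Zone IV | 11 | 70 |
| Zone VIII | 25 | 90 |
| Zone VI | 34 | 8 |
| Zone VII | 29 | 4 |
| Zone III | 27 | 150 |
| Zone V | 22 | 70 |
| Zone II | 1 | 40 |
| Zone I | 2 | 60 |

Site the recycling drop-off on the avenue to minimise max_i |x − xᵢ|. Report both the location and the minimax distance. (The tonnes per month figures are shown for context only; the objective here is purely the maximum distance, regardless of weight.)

location 17.5, max distance 16.5

The 1-center on a line is the midpoint of the two extreme points: leftmost at 1, rightmost at 34.
Optimal location = (1 + 34)/2 = 17.5; maximum distance = (34 − 1)/2 = 16.5.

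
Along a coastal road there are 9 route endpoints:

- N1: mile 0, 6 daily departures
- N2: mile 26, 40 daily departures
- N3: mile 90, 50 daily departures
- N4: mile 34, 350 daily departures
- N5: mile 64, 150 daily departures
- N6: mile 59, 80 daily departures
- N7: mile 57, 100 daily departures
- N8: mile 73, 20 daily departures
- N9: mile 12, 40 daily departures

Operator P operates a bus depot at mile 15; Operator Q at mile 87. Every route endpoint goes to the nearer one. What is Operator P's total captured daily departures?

The indifferent point is the midpoint (15+87)/2 = 51; route endpoints left of it (closer to Operator P at 15) go to Operator P, those right go to Operator Q.
  N1 at 0 (w=6) → Operator P
  N9 at 12 (w=40) → Operator P
  N2 at 26 (w=40) → Operator P
  N4 at 34 (w=350) → Operator P
  N7 at 57 (w=100) → Operator Q
  N6 at 59 (w=80) → Operator Q
  N5 at 64 (w=150) → Operator Q
  N8 at 73 (w=20) → Operator Q
  N3 at 90 (w=50) → Operator Q
Operator P captures 436; Operator Q captures 400.

436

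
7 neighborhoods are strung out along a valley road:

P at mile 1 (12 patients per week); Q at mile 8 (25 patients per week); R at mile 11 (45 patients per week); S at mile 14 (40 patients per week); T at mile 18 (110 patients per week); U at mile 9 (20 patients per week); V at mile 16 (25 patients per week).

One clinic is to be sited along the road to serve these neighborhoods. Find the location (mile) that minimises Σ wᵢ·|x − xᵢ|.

For a sum of weighted absolute distances on a line, the optimum is the weighted median (not the mean). Total weight W = 277; half-weight = 138.5.
Sort by position and accumulate weight:
  mile 1 (P, w=12) → cum 12
  mile 8 (Q, w=25) → cum 37
  mile 9 (U, w=20) → cum 57
  mile 11 (R, w=45) → cum 102
  mile 14 (S, w=40) → cum 142  ≥ 138.5 → median here
  mile 16 (V, w=25) → cum 167
  mile 18 (T, w=110) → cum 277
Optimal location: mile 14.

x = 14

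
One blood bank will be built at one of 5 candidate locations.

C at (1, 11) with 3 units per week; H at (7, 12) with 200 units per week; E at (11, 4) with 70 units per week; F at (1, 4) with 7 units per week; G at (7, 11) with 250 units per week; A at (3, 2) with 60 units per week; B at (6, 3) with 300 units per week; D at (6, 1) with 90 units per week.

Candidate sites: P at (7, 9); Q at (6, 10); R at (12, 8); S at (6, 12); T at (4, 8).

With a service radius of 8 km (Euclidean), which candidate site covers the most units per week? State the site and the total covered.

Coverage radius r = 8 km; a point is covered iff (Δx)²+(Δy)² ≤ 8² = 64.
  P (7, 9): covers {C, H, E, F, G, B} → 830
  Q (6, 10): covers {C, H, E, F, G, B} → 830
  R (12, 8): covers {H, E, G, B} → 820
  S (6, 12): covers {C, H, G} → 453
  T (4, 8): covers {C, H, F, G, A, B, D} → 910
Maximum coverage at T: 910 units per week.

T, covering 910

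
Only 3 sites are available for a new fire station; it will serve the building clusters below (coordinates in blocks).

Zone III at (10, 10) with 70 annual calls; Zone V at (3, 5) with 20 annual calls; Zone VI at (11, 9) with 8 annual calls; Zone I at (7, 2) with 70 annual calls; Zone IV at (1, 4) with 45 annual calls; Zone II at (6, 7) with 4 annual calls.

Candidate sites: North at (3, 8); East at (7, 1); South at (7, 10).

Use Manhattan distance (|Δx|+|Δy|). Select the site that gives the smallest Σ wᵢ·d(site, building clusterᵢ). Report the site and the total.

South, total 1546 blocks

Total weighted distance at each candidate:
  North (3, 8): total = 1748
  East (7, 1): total = 1599
  South (7, 10): total = 1546
Minimum is at South with total 1546 blocks.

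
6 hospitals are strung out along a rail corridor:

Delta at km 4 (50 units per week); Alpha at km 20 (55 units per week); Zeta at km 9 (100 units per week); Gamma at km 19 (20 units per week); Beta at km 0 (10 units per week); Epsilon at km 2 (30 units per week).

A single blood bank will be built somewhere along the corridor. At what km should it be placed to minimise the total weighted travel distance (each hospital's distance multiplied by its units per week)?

For a sum of weighted absolute distances on a line, the optimum is the weighted median (not the mean). Total weight W = 265; half-weight = 132.5.
Sort by position and accumulate weight:
  km 0 (Beta, w=10) → cum 10
  km 2 (Epsilon, w=30) → cum 40
  km 4 (Delta, w=50) → cum 90
  km 9 (Zeta, w=100) → cum 190  ≥ 132.5 → median here
  km 19 (Gamma, w=20) → cum 210
  km 20 (Alpha, w=55) → cum 265
Optimal location: km 9.

x = 9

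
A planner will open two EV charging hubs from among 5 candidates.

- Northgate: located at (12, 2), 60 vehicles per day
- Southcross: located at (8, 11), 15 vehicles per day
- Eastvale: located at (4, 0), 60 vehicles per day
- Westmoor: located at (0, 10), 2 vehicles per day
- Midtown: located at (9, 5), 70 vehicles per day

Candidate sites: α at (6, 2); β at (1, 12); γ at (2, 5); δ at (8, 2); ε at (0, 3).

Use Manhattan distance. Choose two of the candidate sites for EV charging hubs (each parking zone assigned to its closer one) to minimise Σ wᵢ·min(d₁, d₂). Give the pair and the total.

{α, δ}, total 923

Evaluate every pair (each demand assigned to the nearer of the two):
  {α, δ}: total = 923
  {β, δ}: total = 1006
  {γ, δ}: total = 1029
  {δ, ε}: total = 1029
  {α, β}: total = 1146
  {α, γ}: total = 1199
  {α, ε}: total = 1199
  {β, γ}: total = 1816
  {γ, ε}: total = 1884
  {β, ε}: total = 2096
Best pair: {α, δ} with total 923.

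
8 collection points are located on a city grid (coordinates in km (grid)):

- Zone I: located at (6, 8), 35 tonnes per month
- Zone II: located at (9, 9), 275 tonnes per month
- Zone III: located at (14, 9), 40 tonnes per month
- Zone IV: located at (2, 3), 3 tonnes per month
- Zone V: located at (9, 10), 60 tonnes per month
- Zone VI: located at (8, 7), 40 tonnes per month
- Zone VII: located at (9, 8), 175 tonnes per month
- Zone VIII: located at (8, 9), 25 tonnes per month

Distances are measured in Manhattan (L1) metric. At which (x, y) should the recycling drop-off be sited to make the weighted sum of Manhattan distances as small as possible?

(9, 9)

Manhattan distance separates: Σwᵢ(|x−xᵢ|+|y−yᵢ|) = Σwᵢ|x−xᵢ| + Σwᵢ|y−yᵢ|, so x and y are optimised independently as 1-D weighted medians.
Total weight W = 653; half = 326.5.
x-coordinate, sorted with cumulative weight:
  x=2 (Zone IV, w=3) cum 3
  x=6 (Zone I, w=35) cum 38
  x=8 (Zone VI, w=40) cum 78
  x=8 (Zone VIII, w=25) cum 103
  x=9 (Zone II, w=275) cum 378  ← median
  x=9 (Zone V, w=60) cum 438
  x=9 (Zone VII, w=175) cum 613
  x=14 (Zone III, w=40) cum 653
⇒ x* = 9
y-coordinate, sorted with cumulative weight:
  y=3 (Zone IV, w=3) cum 3
  y=7 (Zone VI, w=40) cum 43
  y=8 (Zone I, w=35) cum 78
  y=8 (Zone VII, w=175) cum 253
  y=9 (Zone II, w=275) cum 528  ← median
  y=9 (Zone III, w=40) cum 568
  y=9 (Zone VIII, w=25) cum 593
  y=10 (Zone V, w=60) cum 653
⇒ y* = 9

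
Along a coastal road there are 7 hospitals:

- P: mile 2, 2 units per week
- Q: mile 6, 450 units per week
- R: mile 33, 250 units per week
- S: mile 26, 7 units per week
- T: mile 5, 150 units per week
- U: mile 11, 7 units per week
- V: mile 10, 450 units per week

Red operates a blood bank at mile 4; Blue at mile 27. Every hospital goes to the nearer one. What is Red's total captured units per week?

1059

The indifferent point is the midpoint (4+27)/2 = 15.5; hospitals left of it (closer to Red at 4) go to Red, those right go to Blue.
  P at 2 (w=2) → Red
  T at 5 (w=150) → Red
  Q at 6 (w=450) → Red
  V at 10 (w=450) → Red
  U at 11 (w=7) → Red
  S at 26 (w=7) → Blue
  R at 33 (w=250) → Blue
Red captures 1059; Blue captures 257.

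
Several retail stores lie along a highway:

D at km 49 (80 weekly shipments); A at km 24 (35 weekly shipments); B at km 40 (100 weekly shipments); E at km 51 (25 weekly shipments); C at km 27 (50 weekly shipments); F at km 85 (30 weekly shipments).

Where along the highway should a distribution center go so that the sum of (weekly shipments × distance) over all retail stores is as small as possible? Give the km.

For a sum of weighted absolute distances on a line, the optimum is the weighted median (not the mean). Total weight W = 320; half-weight = 160.
Sort by position and accumulate weight:
  km 24 (A, w=35) → cum 35
  km 27 (C, w=50) → cum 85
  km 40 (B, w=100) → cum 185  ≥ 160 → median here
  km 49 (D, w=80) → cum 265
  km 51 (E, w=25) → cum 290
  km 85 (F, w=30) → cum 320
Optimal location: km 40.

x = 40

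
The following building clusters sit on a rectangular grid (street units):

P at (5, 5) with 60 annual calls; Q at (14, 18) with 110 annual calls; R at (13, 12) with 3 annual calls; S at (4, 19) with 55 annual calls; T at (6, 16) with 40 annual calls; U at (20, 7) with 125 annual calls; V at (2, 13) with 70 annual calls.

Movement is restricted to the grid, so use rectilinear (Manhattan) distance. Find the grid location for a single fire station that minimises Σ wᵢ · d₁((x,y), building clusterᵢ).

Manhattan distance separates: Σwᵢ(|x−xᵢ|+|y−yᵢ|) = Σwᵢ|x−xᵢ| + Σwᵢ|y−yᵢ|, so x and y are optimised independently as 1-D weighted medians.
Total weight W = 463; half = 231.5.
x-coordinate, sorted with cumulative weight:
  x=2 (V, w=70) cum 70
  x=4 (S, w=55) cum 125
  x=5 (P, w=60) cum 185
  x=6 (T, w=40) cum 225
  x=13 (R, w=3) cum 228
  x=14 (Q, w=110) cum 338  ← median
  x=20 (U, w=125) cum 463
⇒ x* = 14
y-coordinate, sorted with cumulative weight:
  y=5 (P, w=60) cum 60
  y=7 (U, w=125) cum 185
  y=12 (R, w=3) cum 188
  y=13 (V, w=70) cum 258  ← median
  y=16 (T, w=40) cum 298
  y=18 (Q, w=110) cum 408
  y=19 (S, w=55) cum 463
⇒ y* = 13

(14, 13)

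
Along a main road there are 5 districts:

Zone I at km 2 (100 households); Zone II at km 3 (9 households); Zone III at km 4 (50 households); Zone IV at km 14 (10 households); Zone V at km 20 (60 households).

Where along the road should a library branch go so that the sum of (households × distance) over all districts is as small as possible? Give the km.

x = 4

For a sum of weighted absolute distances on a line, the optimum is the weighted median (not the mean). Total weight W = 229; half-weight = 114.5.
Sort by position and accumulate weight:
  km 2 (Zone I, w=100) → cum 100
  km 3 (Zone II, w=9) → cum 109
  km 4 (Zone III, w=50) → cum 159  ≥ 114.5 → median here
  km 14 (Zone IV, w=10) → cum 169
  km 20 (Zone V, w=60) → cum 229
Optimal location: km 4.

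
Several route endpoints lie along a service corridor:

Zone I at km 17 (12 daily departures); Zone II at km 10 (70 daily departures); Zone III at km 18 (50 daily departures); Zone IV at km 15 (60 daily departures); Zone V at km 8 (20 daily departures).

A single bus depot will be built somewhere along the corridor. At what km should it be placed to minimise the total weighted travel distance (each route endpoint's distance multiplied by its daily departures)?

For a sum of weighted absolute distances on a line, the optimum is the weighted median (not the mean). Total weight W = 212; half-weight = 106.
Sort by position and accumulate weight:
  km 8 (Zone V, w=20) → cum 20
  km 10 (Zone II, w=70) → cum 90
  km 15 (Zone IV, w=60) → cum 150  ≥ 106 → median here
  km 17 (Zone I, w=12) → cum 162
  km 18 (Zone III, w=50) → cum 212
Optimal location: km 15.

x = 15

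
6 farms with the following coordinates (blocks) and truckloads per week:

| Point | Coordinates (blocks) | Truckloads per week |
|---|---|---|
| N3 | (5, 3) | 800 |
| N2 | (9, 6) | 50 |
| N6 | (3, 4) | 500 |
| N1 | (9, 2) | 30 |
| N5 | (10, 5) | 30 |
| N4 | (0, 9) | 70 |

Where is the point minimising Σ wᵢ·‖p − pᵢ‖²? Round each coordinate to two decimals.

(4.41, 3.74)

The minimiser of Σwᵢ‖p−pᵢ‖² is the weighted centroid p* = (Σwᵢpᵢ)/(Σwᵢ).
Σwᵢ = 1480.
Σwᵢxᵢ = 800·5 + 50·9 + 500·3 + 30·9 + 30·10 + 70·0 = 6520.
Σwᵢyᵢ = 800·3 + 50·6 + 500·4 + 30·2 + 30·5 + 70·9 = 5540.
x* = 6520/1480 = 4.41, y* = 5540/1480 = 3.74.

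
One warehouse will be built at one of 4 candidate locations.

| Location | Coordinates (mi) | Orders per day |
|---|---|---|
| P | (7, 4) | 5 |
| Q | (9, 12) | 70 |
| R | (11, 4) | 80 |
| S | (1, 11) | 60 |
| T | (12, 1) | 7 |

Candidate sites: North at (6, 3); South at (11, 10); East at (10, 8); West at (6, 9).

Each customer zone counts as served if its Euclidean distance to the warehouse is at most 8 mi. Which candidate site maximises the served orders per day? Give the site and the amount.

Coverage radius r = 8 mi; a point is covered iff (Δx)²+(Δy)² ≤ 8² = 64.
  North (6, 3): covers {P, R, T} → 92
  South (11, 10): covers {P, Q, R} → 155
  East (10, 8): covers {P, Q, R, T} → 162
  West (6, 9): covers {P, Q, R, S} → 215
Maximum coverage at West: 215 orders per day.

West, covering 215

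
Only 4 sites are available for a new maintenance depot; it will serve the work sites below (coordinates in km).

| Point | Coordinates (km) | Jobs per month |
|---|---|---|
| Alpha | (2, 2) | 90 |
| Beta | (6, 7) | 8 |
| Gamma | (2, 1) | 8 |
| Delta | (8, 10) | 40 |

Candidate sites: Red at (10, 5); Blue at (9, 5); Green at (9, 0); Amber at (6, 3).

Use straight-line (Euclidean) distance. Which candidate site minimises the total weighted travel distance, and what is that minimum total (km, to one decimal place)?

Total weighted distance at each candidate:
  Red (10, 5): total = 1091.7
  Blue (9, 5): total = 982.7
  Green (9, 0): total = 1174.7
  Amber (6, 3): total = 730.1
Minimum is at Amber with total 730.1 km.

Amber, total 730.1 km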